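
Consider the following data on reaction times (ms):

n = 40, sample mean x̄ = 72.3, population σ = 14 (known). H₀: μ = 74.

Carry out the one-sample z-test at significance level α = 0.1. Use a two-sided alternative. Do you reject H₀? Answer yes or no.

reject H₀: no

SE = σ/√n = 14/√40 = 2.2136
z = (x̄−μ₀)/SE = (72.3−74)/2.2136 = -0.7680
p-value (two-sided) = 0.44250
At α=0.1: p ≥ α → fail to reject H₀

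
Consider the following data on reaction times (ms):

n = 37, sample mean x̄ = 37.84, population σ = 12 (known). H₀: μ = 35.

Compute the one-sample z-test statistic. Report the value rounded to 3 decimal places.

test statistic = 1.440

SE = σ/√n = 12/√37 = 1.9728
z = (x̄−μ₀)/SE = (37.84−35)/1.9728 = 1.4396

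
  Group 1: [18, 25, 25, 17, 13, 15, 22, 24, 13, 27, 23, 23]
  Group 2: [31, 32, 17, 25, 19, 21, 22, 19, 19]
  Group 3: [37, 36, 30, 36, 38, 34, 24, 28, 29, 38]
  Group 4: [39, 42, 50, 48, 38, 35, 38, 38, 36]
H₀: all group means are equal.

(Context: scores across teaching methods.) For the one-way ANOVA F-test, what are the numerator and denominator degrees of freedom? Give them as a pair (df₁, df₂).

degrees of freedom = [3, 36]

k = 4 groups, N = 40 total
df = (k−1, N−k) = (4−1, 40−4) = (3, 36)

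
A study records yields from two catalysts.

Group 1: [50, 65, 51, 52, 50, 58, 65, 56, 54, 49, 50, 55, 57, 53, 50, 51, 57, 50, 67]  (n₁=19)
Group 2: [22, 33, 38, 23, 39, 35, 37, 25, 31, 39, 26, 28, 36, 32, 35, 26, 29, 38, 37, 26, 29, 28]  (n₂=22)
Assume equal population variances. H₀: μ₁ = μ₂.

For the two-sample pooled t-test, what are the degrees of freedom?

df = n₁ + n₂ − 2 = 19 + 22 − 2 = 39

degrees of freedom = 39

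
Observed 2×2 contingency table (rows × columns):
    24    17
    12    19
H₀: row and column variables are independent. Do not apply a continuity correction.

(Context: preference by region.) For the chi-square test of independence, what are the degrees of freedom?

df = (r−1)(c−1) = (2−1)·(2−1) = 1

degrees of freedom = 1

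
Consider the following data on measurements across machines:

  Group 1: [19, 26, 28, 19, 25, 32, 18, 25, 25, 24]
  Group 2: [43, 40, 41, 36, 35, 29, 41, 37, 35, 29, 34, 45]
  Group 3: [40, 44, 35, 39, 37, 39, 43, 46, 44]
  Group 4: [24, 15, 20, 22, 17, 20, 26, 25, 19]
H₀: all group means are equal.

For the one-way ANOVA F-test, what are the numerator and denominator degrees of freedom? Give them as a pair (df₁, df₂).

degrees of freedom = [3, 36]

k = 4 groups, N = 40 total
df = (k−1, N−k) = (4−1, 40−4) = (3, 36)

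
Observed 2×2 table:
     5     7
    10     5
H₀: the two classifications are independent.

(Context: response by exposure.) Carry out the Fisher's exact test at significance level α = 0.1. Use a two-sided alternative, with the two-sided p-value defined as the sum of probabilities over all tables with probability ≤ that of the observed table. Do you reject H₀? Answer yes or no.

Margins: r₁=12, r₂=15, c₁=15, c₂=12, n=27
p_obs = C(12,5)·C(15,10)/C(27,15); sum pmf over tables with pmf ≤ p_obs
p-value (two-sided) = 0.25756
At α=0.1: p ≥ α → fail to reject H₀

reject H₀: no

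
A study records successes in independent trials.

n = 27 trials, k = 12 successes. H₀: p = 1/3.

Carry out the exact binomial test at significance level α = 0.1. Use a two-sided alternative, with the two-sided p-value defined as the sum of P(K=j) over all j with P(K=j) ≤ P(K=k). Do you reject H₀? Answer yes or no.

Exact binomial: n=27, k=12, p₀=1/3=0.3333
P(X=j) = C(n,j)·p₀^j·(1−p₀)^(n−j); p = Σ P(X=j) over j with P(X=j) ≤ P(X=12)
p-value (two-sided) = 0.22567
At α=0.1: p ≥ α → fail to reject H₀

reject H₀: no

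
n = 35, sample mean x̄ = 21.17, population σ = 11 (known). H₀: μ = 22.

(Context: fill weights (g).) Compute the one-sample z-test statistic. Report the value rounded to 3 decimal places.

SE = σ/√n = 11/√35 = 1.8593
z = (x̄−μ₀)/SE = (21.17−22)/1.8593 = -0.4464

test statistic = -0.446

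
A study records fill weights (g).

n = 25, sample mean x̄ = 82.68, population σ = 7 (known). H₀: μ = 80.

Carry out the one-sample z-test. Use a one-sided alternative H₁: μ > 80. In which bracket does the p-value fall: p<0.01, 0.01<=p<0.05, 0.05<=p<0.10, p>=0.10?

p-value bracket: 0.01<=p<0.05

SE = σ/√n = 7/√25 = 1.4000
z = (x̄−μ₀)/SE = (82.68−80)/1.4000 = 1.9143
p-value (one-sided, H₁ greater) = 0.02779
→ bracket: 0.01<=p<0.05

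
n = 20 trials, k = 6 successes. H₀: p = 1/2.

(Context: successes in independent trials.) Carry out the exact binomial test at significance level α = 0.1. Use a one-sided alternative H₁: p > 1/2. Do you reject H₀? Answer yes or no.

reject H₀: no

Exact binomial: n=20, k=6, p₀=1/2=0.5000
P(X≥6) from Σ C(n,i)·p₀^i·(1−p₀)^(n−i)
p-value (one-sided, H₁ greater) = 0.97931
At α=0.1: p ≥ α → fail to reject H₀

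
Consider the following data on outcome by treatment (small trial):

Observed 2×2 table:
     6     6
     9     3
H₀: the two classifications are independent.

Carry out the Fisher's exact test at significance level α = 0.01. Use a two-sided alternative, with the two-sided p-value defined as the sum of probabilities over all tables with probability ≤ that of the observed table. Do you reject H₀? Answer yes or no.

reject H₀: no

Margins: r₁=12, r₂=12, c₁=15, c₂=9, n=24
p_obs = C(12,6)·C(12,9)/C(24,15); sum pmf over tables with pmf ≤ p_obs
p-value (two-sided) = 0.40032
At α=0.01: p ≥ α → fail to reject H₀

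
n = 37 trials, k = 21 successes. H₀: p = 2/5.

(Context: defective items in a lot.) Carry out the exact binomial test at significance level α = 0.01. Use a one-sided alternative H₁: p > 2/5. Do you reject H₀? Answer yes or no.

reject H₀: no

Exact binomial: n=37, k=21, p₀=2/5=0.4000
P(X≥21) from Σ C(n,i)·p₀^i·(1−p₀)^(n−i)
p-value (one-sided, H₁ greater) = 0.02904
At α=0.01: p ≥ α → fail to reject H₀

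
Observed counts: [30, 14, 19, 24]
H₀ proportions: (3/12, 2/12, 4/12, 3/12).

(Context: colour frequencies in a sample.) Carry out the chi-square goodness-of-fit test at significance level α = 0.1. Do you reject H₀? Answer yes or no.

n = 87; E_i = n·p_i = [21.75, 14.50, 29.00, 21.75]
χ² = (30−21.75)²/21.75 + (14−14.50)²/14.50 + (19−29.00)²/29.00 + (24−21.75)²/21.75 = 6.8276
df = 3
p-value (upper-tail) = 0.07760
At α=0.1: p < α → reject H₀

reject H₀: yes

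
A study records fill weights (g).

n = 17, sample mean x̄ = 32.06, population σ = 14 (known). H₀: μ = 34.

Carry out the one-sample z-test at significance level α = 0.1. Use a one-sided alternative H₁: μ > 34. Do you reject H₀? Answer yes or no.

reject H₀: no

SE = σ/√n = 14/√17 = 3.3955
z = (x̄−μ₀)/SE = (32.06−34)/3.3955 = -0.5713
p-value (one-sided, H₁ greater) = 0.71612
At α=0.1: p ≥ α → fail to reject H₀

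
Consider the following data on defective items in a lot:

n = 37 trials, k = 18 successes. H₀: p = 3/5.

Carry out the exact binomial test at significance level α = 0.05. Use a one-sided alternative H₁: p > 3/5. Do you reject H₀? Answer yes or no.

reject H₀: no

Exact binomial: n=37, k=18, p₀=3/5=0.6000
P(X≥18) from Σ C(n,i)·p₀^i·(1−p₀)^(n−i)
p-value (one-sided, H₁ greater) = 0.94136
At α=0.05: p ≥ α → fail to reject H₀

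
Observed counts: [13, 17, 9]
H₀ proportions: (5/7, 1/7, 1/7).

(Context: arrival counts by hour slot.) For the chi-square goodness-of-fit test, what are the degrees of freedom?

df = k − 1 = 3 − 1 = 2

degrees of freedom = 2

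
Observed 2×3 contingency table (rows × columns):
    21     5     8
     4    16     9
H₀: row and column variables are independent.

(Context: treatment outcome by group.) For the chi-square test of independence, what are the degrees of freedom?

df = (r−1)(c−1) = (2−1)·(3−1) = 2

degrees of freedom = 2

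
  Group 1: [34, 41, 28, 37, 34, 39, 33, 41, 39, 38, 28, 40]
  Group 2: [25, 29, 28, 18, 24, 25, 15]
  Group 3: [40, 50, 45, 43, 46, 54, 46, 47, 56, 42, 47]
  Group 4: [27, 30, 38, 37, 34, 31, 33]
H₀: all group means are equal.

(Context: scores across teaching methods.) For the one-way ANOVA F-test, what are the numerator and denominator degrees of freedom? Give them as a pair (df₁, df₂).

degrees of freedom = [3, 33]

k = 4 groups, N = 37 total
df = (k−1, N−k) = (4−1, 37−4) = (3, 33)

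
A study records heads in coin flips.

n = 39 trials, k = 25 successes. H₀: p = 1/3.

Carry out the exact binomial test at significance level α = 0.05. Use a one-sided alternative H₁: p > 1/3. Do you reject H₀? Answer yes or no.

Exact binomial: n=39, k=25, p₀=1/3=0.3333
P(X≥25) from Σ C(n,i)·p₀^i·(1−p₀)^(n−i)
p-value (one-sided, H₁ greater) = 0.00008
At α=0.05: p < α → reject H₀

reject H₀: yes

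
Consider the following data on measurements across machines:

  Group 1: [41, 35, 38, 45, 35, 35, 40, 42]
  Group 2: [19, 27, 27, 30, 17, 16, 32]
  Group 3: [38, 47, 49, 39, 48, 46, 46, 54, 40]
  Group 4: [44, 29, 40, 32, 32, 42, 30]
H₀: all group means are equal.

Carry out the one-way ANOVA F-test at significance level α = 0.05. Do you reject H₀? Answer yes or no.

Group means [38.88, 24.00, 45.22, 35.57], grand mean 36.613
SSB = Σnᵢ(x̄ᵢ−x̄)² = 1829.210; SSW = ΣΣ(x−x̄ᵢ)² = 808.145
MSB = 1829.210/3 = 609.7367; MSW = 808.145/27 = 29.9313
F = MSB/MSW = 20.3712
df = (3, 27)
p-value (upper-tail) = 0.00000
At α=0.05: p < α → reject H₀

reject H₀: yes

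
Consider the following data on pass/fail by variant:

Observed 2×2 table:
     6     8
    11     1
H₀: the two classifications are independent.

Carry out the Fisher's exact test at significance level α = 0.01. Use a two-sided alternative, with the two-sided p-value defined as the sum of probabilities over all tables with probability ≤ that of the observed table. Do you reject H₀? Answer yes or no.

reject H₀: no

Margins: r₁=14, r₂=12, c₁=17, c₂=9, n=26
p_obs = C(14,6)·C(12,11)/C(26,17); sum pmf over tables with pmf ≤ p_obs
p-value (two-sided) = 0.01446
At α=0.01: p ≥ α → fail to reject H₀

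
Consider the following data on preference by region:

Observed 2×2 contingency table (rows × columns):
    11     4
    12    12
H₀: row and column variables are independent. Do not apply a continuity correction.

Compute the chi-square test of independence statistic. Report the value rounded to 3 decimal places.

test statistic = 2.077

Row totals [15, 24], col totals [23, 16], n=39
χ² = (11−8.85)²/8.85 + (4−6.15)²/6.15 + (12−14.15)²/14.15 + (12−9.85)²/9.85 = 2.0772
df = 1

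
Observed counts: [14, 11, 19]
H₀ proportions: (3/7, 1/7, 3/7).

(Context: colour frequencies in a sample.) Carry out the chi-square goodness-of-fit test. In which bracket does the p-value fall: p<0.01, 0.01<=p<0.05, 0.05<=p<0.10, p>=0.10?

n = 44; E_i = n·p_i = [18.86, 6.29, 18.86]
χ² = (14−18.86)²/18.86 + (11−6.29)²/6.29 + (19−18.86)²/18.86 = 4.7879
df = 2
p-value (upper-tail) = 0.09127
→ bracket: 0.05<=p<0.10

p-value bracket: 0.05<=p<0.10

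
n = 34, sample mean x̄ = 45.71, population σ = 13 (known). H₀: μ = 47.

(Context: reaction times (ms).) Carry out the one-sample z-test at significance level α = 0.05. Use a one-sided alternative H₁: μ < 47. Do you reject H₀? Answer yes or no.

reject H₀: no

SE = σ/√n = 13/√34 = 2.2295
z = (x̄−μ₀)/SE = (45.71−47)/2.2295 = -0.5786
p-value (one-sided, H₁ less) = 0.28143
At α=0.05: p ≥ α → fail to reject H₀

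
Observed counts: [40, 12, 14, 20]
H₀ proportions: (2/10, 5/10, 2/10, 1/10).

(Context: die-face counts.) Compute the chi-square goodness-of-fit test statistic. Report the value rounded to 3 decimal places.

n = 86; E_i = n·p_i = [17.20, 43.00, 17.20, 8.60]
χ² = (40−17.20)²/17.20 + (12−43.00)²/43.00 + (14−17.20)²/17.20 + (20−8.60)²/8.60 = 68.2791
df = 3

test statistic = 68.279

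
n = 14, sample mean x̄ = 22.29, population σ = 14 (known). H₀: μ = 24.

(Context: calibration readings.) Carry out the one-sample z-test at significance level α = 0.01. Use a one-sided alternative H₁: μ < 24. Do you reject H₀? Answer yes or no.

SE = σ/√n = 14/√14 = 3.7417
z = (x̄−μ₀)/SE = (22.29−24)/3.7417 = -0.4570
p-value (one-sided, H₁ less) = 0.32383
At α=0.01: p ≥ α → fail to reject H₀

reject H₀: no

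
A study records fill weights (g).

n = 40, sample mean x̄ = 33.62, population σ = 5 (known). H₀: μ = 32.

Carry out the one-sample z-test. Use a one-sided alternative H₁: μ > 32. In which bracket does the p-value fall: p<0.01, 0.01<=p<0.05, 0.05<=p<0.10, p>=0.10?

p-value bracket: 0.01<=p<0.05

SE = σ/√n = 5/√40 = 0.7906
z = (x̄−μ₀)/SE = (33.62−32)/0.7906 = 2.0492
p-value (one-sided, H₁ greater) = 0.02022
→ bracket: 0.01<=p<0.05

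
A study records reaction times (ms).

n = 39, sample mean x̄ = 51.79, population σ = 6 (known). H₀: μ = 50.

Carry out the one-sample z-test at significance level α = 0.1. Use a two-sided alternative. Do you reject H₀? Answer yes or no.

SE = σ/√n = 6/√39 = 0.9608
z = (x̄−μ₀)/SE = (51.79−50)/0.9608 = 1.8631
p-value (two-sided) = 0.06245
At α=0.1: p < α → reject H₀

reject H₀: yes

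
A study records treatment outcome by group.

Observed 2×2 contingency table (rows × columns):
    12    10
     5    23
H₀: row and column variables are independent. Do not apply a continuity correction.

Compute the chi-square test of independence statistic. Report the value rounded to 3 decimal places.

Row totals [22, 28], col totals [17, 33], n=50
χ² = (12−7.48)²/7.48 + (10−14.52)²/14.52 + (5−9.52)²/9.52 + (23−18.48)²/18.48 = 7.3900
df = 1

test statistic = 7.390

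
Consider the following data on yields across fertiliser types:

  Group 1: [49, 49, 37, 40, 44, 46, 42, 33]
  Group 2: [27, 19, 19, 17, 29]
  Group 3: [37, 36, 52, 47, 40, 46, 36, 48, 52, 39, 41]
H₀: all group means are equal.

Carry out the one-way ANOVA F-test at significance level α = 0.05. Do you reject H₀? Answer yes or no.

reject H₀: yes

Group means [42.50, 22.20, 43.09], grand mean 38.542
SSB = Σnᵢ(x̄ᵢ−x̄)² = 1688.249; SSW = ΣΣ(x−x̄ᵢ)² = 717.709
MSB = 1688.249/2 = 844.1246; MSW = 717.709/21 = 34.1766
F = MSB/MSW = 24.6989
df = (2, 21)
p-value (upper-tail) = 0.00000
At α=0.05: p < α → reject H₀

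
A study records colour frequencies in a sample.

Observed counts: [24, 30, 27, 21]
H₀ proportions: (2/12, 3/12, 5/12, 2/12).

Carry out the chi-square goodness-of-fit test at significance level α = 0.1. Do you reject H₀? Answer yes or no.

n = 102; E_i = n·p_i = [17.00, 25.50, 42.50, 17.00]
χ² = (24−17.00)²/17.00 + (30−25.50)²/25.50 + (27−42.50)²/42.50 + (21−17.00)²/17.00 = 10.2706
df = 3
p-value (upper-tail) = 0.01640
At α=0.1: p < α → reject H₀

reject H₀: yes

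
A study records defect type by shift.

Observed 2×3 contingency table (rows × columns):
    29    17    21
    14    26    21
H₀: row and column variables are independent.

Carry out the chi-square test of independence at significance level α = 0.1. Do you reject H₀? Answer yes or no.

reject H₀: yes

Row totals [67, 61], col totals [43, 43, 42], n=128
χ² = (29−22.51)²/22.51 + (17−22.51)²/22.51 + (21−21.98)²/21.98 + (14−20.49)²/20.49 + (26−20.49)²/20.49 + (21−20.02)²/20.02 = 6.8501
df = 2
p-value (upper-tail) = 0.03255
At α=0.1: p < α → reject H₀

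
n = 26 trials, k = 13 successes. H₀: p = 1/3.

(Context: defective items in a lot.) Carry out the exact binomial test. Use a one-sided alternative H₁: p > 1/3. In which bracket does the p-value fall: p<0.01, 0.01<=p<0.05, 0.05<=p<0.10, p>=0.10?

Exact binomial: n=26, k=13, p₀=1/3=0.3333
P(X≥13) from Σ C(n,i)·p₀^i·(1−p₀)^(n−i)
p-value (one-sided, H₁ greater) = 0.05827
→ bracket: 0.05<=p<0.10

p-value bracket: 0.05<=p<0.10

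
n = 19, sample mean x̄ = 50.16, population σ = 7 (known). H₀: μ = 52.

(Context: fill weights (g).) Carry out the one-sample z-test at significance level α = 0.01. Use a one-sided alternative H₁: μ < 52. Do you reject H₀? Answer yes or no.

reject H₀: no

SE = σ/√n = 7/√19 = 1.6059
z = (x̄−μ₀)/SE = (50.16−52)/1.6059 = -1.1458
p-value (one-sided, H₁ less) = 0.12595
At α=0.01: p ≥ α → fail to reject H₀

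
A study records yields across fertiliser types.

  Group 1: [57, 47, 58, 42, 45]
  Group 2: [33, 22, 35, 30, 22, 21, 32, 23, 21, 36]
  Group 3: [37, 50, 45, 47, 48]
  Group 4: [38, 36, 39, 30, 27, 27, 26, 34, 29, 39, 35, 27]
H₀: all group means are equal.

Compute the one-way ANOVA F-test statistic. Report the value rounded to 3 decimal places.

test statistic = 22.421

Group means [49.80, 27.50, 45.40, 32.25], grand mean 35.562
SSB = Σnᵢ(x̄ᵢ−x̄)² = 2279.125; SSW = ΣΣ(x−x̄ᵢ)² = 948.750
MSB = 2279.125/3 = 759.7083; MSW = 948.750/28 = 33.8839
F = MSB/MSW = 22.4209
df = (3, 28)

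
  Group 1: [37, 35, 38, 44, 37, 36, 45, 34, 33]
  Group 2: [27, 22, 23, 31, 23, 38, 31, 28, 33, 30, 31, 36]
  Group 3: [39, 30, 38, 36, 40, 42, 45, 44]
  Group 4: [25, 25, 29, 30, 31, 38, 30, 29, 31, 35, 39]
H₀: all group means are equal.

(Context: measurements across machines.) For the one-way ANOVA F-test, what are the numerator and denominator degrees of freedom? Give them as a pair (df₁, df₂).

k = 4 groups, N = 40 total
df = (k−1, N−k) = (4−1, 40−4) = (3, 36)

degrees of freedom = [3, 36]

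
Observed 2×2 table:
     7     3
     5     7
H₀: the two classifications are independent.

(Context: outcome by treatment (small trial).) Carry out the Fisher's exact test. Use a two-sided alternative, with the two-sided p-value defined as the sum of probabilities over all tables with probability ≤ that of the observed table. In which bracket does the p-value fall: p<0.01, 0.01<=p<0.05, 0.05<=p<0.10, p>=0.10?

Margins: r₁=10, r₂=12, c₁=12, c₂=10, n=22
p_obs = C(10,7)·C(12,5)/C(22,12); sum pmf over tables with pmf ≤ p_obs
p-value (two-sided) = 0.23053
→ bracket: p>=0.10

p-value bracket: p>=0.10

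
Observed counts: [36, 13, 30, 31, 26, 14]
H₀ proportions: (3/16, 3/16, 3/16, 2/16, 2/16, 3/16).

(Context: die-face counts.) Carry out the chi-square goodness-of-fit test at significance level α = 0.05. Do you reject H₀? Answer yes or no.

n = 150; E_i = n·p_i = [28.12, 28.12, 28.12, 18.75, 18.75, 28.12]
χ² = (36−28.12)²/28.12 + (13−28.12)²/28.12 + (30−28.12)²/28.12 + (31−18.75)²/18.75 + (26−18.75)²/18.75 + (14−28.12)²/28.12 = 28.3644
df = 5
p-value (upper-tail) = 0.00003
At α=0.05: p < α → reject H₀

reject H₀: yes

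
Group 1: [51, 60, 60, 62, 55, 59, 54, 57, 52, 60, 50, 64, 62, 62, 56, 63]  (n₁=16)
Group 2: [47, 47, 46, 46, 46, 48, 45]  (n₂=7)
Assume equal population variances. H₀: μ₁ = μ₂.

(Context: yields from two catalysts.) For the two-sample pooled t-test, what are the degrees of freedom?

df = n₁ + n₂ − 2 = 16 + 7 − 2 = 21

degrees of freedom = 21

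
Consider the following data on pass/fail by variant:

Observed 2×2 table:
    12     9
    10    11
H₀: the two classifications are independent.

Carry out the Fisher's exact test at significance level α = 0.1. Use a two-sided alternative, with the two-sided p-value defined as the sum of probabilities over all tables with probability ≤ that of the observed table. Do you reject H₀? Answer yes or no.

reject H₀: no

Margins: r₁=21, r₂=21, c₁=22, c₂=20, n=42
p_obs = C(21,12)·C(21,10)/C(42,22); sum pmf over tables with pmf ≤ p_obs
p-value (two-sided) = 0.75786
At α=0.1: p ≥ α → fail to reject H₀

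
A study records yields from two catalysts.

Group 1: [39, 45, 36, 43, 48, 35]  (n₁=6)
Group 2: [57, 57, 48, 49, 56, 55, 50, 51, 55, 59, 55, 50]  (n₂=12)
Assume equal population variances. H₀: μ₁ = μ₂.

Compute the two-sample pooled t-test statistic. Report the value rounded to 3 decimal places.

test statistic = -5.944

x̄₁=41.000, s₁=5.177, n₁=6
x̄₂=53.500, s₂=3.680, n₂=12
s_p² = [5·5.177² + 11·3.680²]/16 = 17.6875
SE = √(s_p²·(1/6+1/12)) = 2.1028
t = (41.000−53.500)/2.1028 = -5.9444
df = 16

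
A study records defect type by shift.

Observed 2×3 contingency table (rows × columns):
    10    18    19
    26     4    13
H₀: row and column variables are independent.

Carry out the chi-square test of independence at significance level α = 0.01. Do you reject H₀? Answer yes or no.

Row totals [47, 43], col totals [36, 22, 32], n=90
χ² = (10−18.80)²/18.80 + (18−11.49)²/11.49 + (19−16.71)²/16.71 + (26−17.20)²/17.20 + (4−10.51)²/10.51 + (13−15.29)²/15.29 = 17.0010
df = 2
p-value (upper-tail) = 0.00020
At α=0.01: p < α → reject H₀

reject H₀: yes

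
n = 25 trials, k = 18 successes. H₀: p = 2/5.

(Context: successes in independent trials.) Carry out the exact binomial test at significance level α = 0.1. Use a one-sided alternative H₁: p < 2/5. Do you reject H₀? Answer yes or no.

reject H₀: no

Exact binomial: n=25, k=18, p₀=2/5=0.4000
P(X≤18) from Σ C(n,i)·p₀^i·(1−p₀)^(n−i)
p-value (one-sided, H₁ less) = 0.99972
At α=0.1: p ≥ α → fail to reject H₀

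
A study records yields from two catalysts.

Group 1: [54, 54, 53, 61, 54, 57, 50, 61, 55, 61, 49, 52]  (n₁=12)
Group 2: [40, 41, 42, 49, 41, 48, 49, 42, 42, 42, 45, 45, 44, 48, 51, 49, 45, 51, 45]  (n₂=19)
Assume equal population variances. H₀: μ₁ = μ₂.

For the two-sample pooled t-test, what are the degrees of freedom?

df = n₁ + n₂ − 2 = 12 + 19 − 2 = 29

degrees of freedom = 29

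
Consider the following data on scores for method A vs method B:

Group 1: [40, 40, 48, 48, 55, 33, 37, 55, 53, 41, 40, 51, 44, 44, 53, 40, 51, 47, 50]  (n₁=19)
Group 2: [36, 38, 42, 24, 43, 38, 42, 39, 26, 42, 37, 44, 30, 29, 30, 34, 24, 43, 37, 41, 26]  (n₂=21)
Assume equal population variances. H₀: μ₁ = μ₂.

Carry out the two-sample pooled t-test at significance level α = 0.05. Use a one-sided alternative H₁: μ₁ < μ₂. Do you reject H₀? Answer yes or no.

x̄₁=45.789, s₁=6.503, n₁=19
x̄₂=35.476, s₂=6.787, n₂=21
s_p² = [18·6.503² + 20·6.787²]/38 = 44.2736
SE = √(s_p²·(1/19+1/21)) = 2.1068
t = (45.789−35.476)/2.1068 = 4.8953
df = 38
p-value (one-sided, H₁ less) = 0.99999
At α=0.05: p ≥ α → fail to reject H₀

reject H₀: no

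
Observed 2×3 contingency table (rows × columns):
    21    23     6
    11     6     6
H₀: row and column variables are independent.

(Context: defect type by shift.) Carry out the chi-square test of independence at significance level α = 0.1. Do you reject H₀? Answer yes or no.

reject H₀: no

Row totals [50, 23], col totals [32, 29, 12], n=73
χ² = (21−21.92)²/21.92 + (23−19.86)²/19.86 + (6−8.22)²/8.22 + (11−10.08)²/10.08 + (6−9.14)²/9.14 + (6−3.78)²/3.78 = 3.5962
df = 2
p-value (upper-tail) = 0.16562
At α=0.1: p ≥ α → fail to reject H₀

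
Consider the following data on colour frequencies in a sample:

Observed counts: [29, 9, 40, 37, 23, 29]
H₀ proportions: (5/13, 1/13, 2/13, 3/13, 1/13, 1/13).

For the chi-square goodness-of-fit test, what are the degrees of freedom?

df = k − 1 = 6 − 1 = 5

degrees of freedom = 5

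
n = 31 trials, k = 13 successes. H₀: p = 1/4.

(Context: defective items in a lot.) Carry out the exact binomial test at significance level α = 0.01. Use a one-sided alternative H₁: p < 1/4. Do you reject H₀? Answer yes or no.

reject H₀: no

Exact binomial: n=31, k=13, p₀=1/4=0.2500
P(X≤13) from Σ C(n,i)·p₀^i·(1−p₀)^(n−i)
p-value (one-sided, H₁ less) = 0.98847
At α=0.01: p ≥ α → fail to reject H₀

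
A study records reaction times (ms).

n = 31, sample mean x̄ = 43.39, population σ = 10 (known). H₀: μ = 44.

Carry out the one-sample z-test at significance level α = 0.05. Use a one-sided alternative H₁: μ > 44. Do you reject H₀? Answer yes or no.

SE = σ/√n = 10/√31 = 1.7961
z = (x̄−μ₀)/SE = (43.39−44)/1.7961 = -0.3396
p-value (one-sided, H₁ greater) = 0.63293
At α=0.05: p ≥ α → fail to reject H₀

reject H₀: no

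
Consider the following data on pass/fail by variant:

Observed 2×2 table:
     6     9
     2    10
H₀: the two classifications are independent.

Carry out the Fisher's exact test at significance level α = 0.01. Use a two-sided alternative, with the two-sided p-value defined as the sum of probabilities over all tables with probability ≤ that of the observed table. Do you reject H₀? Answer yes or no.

reject H₀: no

Margins: r₁=15, r₂=12, c₁=8, c₂=19, n=27
p_obs = C(15,6)·C(12,2)/C(27,8); sum pmf over tables with pmf ≤ p_obs
p-value (two-sided) = 0.23575
At α=0.01: p ≥ α → fail to reject H₀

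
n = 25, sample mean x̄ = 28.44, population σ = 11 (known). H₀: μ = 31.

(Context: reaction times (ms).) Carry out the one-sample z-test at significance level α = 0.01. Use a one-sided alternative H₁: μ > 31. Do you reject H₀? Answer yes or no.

reject H₀: no

SE = σ/√n = 11/√25 = 2.2000
z = (x̄−μ₀)/SE = (28.44−31)/2.2000 = -1.1636
p-value (one-sided, H₁ greater) = 0.87771
At α=0.01: p ≥ α → fail to reject H₀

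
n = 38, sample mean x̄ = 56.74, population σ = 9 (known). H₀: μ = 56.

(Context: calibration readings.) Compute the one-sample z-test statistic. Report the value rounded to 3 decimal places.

SE = σ/√n = 9/√38 = 1.4600
z = (x̄−μ₀)/SE = (56.74−56)/1.4600 = 0.5069

test statistic = 0.507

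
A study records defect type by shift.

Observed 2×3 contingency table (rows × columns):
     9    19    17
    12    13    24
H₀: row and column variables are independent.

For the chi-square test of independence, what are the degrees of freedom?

degrees of freedom = 2

df = (r−1)(c−1) = (2−1)·(3−1) = 2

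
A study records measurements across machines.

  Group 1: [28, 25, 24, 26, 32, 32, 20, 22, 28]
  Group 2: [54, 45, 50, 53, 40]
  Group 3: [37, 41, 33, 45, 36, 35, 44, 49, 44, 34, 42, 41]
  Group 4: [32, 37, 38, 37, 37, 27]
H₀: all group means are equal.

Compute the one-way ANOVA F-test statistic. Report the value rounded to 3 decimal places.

test statistic = 26.210

Group means [26.33, 48.40, 40.08, 34.67], grand mean 36.500
SSB = Σnᵢ(x̄ᵢ−x̄)² = 1812.550; SSW = ΣΣ(x−x̄ᵢ)² = 645.450
MSB = 1812.550/3 = 604.1833; MSW = 645.450/28 = 23.0518
F = MSB/MSW = 26.2098
df = (3, 28)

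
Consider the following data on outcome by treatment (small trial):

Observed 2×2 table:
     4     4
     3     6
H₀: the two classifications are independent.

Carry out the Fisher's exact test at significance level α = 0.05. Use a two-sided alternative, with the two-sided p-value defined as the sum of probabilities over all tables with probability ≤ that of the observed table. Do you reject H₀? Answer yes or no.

reject H₀: no

Margins: r₁=8, r₂=9, c₁=7, c₂=10, n=17
p_obs = C(8,4)·C(9,3)/C(17,7); sum pmf over tables with pmf ≤ p_obs
p-value (two-sided) = 0.63719
At α=0.05: p ≥ α → fail to reject H₀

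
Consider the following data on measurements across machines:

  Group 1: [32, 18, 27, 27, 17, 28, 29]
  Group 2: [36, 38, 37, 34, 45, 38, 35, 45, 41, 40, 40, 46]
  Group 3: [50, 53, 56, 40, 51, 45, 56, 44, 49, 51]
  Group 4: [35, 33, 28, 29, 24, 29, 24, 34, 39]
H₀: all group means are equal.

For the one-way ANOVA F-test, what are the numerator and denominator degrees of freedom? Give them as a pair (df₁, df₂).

k = 4 groups, N = 38 total
df = (k−1, N−k) = (4−1, 38−4) = (3, 34)

degrees of freedom = [3, 34]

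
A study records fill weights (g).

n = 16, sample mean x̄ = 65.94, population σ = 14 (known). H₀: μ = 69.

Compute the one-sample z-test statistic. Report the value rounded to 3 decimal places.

SE = σ/√n = 14/√16 = 3.5000
z = (x̄−μ₀)/SE = (65.94−69)/3.5000 = -0.8743

test statistic = -0.874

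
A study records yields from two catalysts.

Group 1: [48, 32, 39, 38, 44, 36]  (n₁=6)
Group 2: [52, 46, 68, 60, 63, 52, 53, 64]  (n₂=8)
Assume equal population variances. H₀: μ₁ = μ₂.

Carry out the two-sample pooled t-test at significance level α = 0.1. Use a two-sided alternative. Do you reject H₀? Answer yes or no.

reject H₀: yes

x̄₁=39.500, s₁=5.718, n₁=6
x̄₂=57.250, s₂=7.573, n₂=8
s_p² = [5·5.718² + 7·7.573²]/12 = 47.0833
SE = √(s_p²·(1/6+1/8)) = 3.7058
t = (39.500−57.250)/3.7058 = -4.7898
df = 12
p-value (two-sided) = 0.00044
At α=0.1: p < α → reject H₀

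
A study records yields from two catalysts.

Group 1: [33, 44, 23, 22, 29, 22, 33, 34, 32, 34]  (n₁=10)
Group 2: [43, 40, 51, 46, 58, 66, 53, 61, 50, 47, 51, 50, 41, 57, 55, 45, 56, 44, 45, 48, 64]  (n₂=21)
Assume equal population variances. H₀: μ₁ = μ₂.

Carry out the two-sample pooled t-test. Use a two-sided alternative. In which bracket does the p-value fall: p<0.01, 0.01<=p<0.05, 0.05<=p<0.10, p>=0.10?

p-value bracket: p<0.01

x̄₁=30.600, s₁=6.867, n₁=10
x̄₂=51.000, s₂=7.355, n₂=21
s_p² = [9·6.867² + 20·7.355²]/29 = 51.9448
SE = √(s_p²·(1/10+1/21)) = 2.7691
t = (30.600−51.000)/2.7691 = -7.3670
df = 29
p-value (two-sided) = 0.00000
→ bracket: p<0.01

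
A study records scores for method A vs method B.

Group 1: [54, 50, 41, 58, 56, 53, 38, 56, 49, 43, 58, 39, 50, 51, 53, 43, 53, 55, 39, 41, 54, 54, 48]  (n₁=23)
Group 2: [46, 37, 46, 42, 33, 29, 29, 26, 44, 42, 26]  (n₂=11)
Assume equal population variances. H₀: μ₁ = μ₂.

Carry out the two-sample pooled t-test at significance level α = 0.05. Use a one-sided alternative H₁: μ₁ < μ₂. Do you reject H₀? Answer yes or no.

x̄₁=49.391, s₁=6.549, n₁=23
x̄₂=36.364, s₂=8.016, n₂=11
s_p² = [22·6.549² + 10·8.016²]/32 = 49.5632
SE = √(s_p²·(1/23+1/11)) = 2.5808
t = (49.391−36.364)/2.5808 = 5.0479
df = 32
p-value (one-sided, H₁ less) = 0.99999
At α=0.05: p ≥ α → fail to reject H₀

reject H₀: no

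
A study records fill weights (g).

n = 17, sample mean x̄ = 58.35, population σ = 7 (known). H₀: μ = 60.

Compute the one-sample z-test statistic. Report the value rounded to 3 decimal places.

test statistic = -0.972

SE = σ/√n = 7/√17 = 1.6977
z = (x̄−μ₀)/SE = (58.35−60)/1.6977 = -0.9719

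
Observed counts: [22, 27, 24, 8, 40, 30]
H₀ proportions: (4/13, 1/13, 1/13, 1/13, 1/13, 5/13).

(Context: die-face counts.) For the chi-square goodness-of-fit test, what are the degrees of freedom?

degrees of freedom = 5

df = k − 1 = 6 − 1 = 5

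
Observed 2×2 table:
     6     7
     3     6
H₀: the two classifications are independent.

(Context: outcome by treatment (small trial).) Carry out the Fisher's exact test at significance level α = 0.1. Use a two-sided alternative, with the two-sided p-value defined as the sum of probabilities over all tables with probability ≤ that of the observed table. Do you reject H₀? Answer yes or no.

Margins: r₁=13, r₂=9, c₁=9, c₂=13, n=22
p_obs = C(13,6)·C(9,3)/C(22,9); sum pmf over tables with pmf ≤ p_obs
p-value (two-sided) = 0.67399
At α=0.1: p ≥ α → fail to reject H₀

reject H₀: no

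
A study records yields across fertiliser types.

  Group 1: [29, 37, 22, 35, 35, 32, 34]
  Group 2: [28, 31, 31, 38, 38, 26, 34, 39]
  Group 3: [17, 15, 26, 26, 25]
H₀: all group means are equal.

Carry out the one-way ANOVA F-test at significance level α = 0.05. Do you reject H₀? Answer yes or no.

Group means [32.00, 33.12, 21.80], grand mean 29.900
SSB = Σnᵢ(x̄ᵢ−x̄)² = 442.125; SSW = ΣΣ(x−x̄ᵢ)² = 439.675
MSB = 442.125/2 = 221.0625; MSW = 439.675/17 = 25.8632
F = MSB/MSW = 8.5474
df = (2, 17)
p-value (upper-tail) = 0.00270
At α=0.05: p < α → reject H₀

reject H₀: yes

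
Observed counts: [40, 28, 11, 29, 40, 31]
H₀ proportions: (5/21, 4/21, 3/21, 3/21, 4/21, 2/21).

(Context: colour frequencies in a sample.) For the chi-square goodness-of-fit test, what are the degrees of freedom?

df = k − 1 = 6 − 1 = 5

degrees of freedom = 5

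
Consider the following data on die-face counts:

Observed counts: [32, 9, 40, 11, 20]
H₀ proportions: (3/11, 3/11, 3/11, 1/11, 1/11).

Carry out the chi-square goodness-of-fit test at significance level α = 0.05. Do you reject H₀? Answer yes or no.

n = 112; E_i = n·p_i = [30.55, 30.55, 30.55, 10.18, 10.18]
χ² = (32−30.55)²/30.55 + (9−30.55)²/30.55 + (40−30.55)²/30.55 + (11−10.18)²/10.18 + (20−10.18)²/10.18 = 27.7262
df = 4
p-value (upper-tail) = 0.00001
At α=0.05: p < α → reject H₀

reject H₀: yes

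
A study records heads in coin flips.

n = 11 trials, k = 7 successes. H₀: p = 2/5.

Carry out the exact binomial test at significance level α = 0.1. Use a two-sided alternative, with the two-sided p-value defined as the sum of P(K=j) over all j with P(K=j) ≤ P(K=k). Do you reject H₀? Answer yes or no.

reject H₀: no

Exact binomial: n=11, k=7, p₀=2/5=0.4000
P(X=j) = C(n,j)·p₀^j·(1−p₀)^(n−j); p = Σ P(X=j) over j with P(X=j) ≤ P(X=7)
p-value (two-sided) = 0.12959
At α=0.1: p ≥ α → fail to reject H₀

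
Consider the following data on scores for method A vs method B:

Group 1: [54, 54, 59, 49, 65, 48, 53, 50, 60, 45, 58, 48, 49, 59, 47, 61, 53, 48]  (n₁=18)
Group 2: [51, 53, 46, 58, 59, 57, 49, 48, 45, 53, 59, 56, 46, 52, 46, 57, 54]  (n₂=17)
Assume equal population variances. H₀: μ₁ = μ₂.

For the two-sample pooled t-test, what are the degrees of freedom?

df = n₁ + n₂ − 2 = 18 + 17 − 2 = 33

degrees of freedom = 33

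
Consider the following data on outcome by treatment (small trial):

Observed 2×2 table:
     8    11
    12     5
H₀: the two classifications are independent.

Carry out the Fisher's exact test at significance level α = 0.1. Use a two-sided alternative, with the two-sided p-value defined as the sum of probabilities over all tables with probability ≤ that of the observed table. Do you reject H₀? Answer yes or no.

Margins: r₁=19, r₂=17, c₁=20, c₂=16, n=36
p_obs = C(19,8)·C(17,12)/C(36,20); sum pmf over tables with pmf ≤ p_obs
p-value (two-sided) = 0.10647
At α=0.1: p ≥ α → fail to reject H₀

reject H₀: no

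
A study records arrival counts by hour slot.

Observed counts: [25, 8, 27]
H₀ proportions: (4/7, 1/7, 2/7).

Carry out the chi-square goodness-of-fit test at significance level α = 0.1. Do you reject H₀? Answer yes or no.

reject H₀: yes

n = 60; E_i = n·p_i = [34.29, 8.57, 17.14]
χ² = (25−34.29)²/34.29 + (8−8.57)²/8.57 + (27−17.14)²/17.14 = 8.2208
df = 2
p-value (upper-tail) = 0.01640
At α=0.1: p < α → reject H₀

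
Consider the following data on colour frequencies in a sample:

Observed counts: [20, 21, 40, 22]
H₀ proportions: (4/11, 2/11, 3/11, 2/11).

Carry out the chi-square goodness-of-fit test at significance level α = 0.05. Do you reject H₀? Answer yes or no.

reject H₀: yes

n = 103; E_i = n·p_i = [37.45, 18.73, 28.09, 18.73]
χ² = (20−37.45)²/37.45 + (21−18.73)²/18.73 + (40−28.09)²/28.09 + (22−18.73)²/18.73 = 14.0307
df = 3
p-value (upper-tail) = 0.00286
At α=0.05: p < α → reject H₀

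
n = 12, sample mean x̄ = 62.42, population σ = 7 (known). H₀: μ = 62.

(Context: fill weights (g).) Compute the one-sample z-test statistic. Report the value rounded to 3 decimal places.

SE = σ/√n = 7/√12 = 2.0207
z = (x̄−μ₀)/SE = (62.42−62)/2.0207 = 0.2078

test statistic = 0.208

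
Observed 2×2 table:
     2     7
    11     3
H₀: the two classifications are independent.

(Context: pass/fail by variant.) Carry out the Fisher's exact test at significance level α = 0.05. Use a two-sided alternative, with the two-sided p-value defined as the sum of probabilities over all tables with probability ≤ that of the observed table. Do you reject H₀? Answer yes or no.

Margins: r₁=9, r₂=14, c₁=13, c₂=10, n=23
p_obs = C(9,2)·C(14,11)/C(23,13); sum pmf over tables with pmf ≤ p_obs
p-value (two-sided) = 0.01306
At α=0.05: p < α → reject H₀

reject H₀: yes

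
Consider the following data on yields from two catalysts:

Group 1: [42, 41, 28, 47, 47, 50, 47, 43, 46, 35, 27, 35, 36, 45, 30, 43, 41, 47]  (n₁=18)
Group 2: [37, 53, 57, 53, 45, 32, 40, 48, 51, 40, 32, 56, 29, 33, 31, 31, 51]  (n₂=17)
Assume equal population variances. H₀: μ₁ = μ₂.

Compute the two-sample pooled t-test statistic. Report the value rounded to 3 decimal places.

test statistic = -0.597

x̄₁=40.556, s₁=7.090, n₁=18
x̄₂=42.294, s₂=9.980, n₂=17
s_p² = [17·7.090² + 16·9.980²]/33 = 74.1810
SE = √(s_p²·(1/18+1/17)) = 2.9129
t = (40.556−42.294)/2.9129 = -0.5969
df = 33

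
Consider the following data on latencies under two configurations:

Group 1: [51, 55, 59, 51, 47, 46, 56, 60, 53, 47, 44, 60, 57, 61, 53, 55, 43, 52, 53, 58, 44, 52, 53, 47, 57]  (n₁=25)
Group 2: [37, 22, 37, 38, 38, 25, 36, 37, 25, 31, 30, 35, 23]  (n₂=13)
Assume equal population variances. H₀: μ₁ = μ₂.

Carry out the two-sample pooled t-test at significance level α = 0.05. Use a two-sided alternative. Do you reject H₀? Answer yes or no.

reject H₀: yes

x̄₁=52.560, s₁=5.386, n₁=25
x̄₂=31.846, s₂=6.162, n₂=13
s_p² = [24·5.386² + 12·6.162²]/36 = 31.9959
SE = √(s_p²·(1/25+1/13)) = 1.9342
t = (52.560−31.846)/1.9342 = 10.7094
df = 36
p-value (two-sided) = 0.00000
At α=0.05: p < α → reject H₀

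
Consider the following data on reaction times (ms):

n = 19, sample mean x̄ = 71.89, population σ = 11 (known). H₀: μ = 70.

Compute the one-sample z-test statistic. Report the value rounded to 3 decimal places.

SE = σ/√n = 11/√19 = 2.5236
z = (x̄−μ₀)/SE = (71.89−70)/2.5236 = 0.7489

test statistic = 0.749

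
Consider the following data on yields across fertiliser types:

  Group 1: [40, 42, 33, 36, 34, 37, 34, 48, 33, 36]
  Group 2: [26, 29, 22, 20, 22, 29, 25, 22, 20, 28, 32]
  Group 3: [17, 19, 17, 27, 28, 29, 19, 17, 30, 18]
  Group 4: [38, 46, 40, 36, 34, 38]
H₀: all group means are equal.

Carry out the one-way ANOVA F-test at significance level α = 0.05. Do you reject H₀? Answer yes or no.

reject H₀: yes

Group means [37.30, 25.00, 22.10, 38.67], grand mean 29.757
SSB = Σnᵢ(x̄ᵢ−x̄)² = 1880.477; SSW = ΣΣ(x−x̄ᵢ)² = 742.333
MSB = 1880.477/3 = 626.8258; MSW = 742.333/33 = 22.4949
F = MSB/MSW = 27.8652
df = (3, 33)
p-value (upper-tail) = 0.00000
At α=0.05: p < α → reject H₀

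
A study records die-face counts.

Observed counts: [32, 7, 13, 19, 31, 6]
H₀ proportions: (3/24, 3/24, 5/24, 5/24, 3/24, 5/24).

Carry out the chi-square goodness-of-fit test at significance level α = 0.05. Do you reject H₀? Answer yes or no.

reject H₀: yes

n = 108; E_i = n·p_i = [13.50, 13.50, 22.50, 22.50, 13.50, 22.50]
χ² = (32−13.50)²/13.50 + (7−13.50)²/13.50 + (13−22.50)²/22.50 + (19−22.50)²/22.50 + (31−13.50)²/13.50 + (6−22.50)²/22.50 = 67.8222
df = 5
p-value (upper-tail) = 0.00000
At α=0.05: p < α → reject H₀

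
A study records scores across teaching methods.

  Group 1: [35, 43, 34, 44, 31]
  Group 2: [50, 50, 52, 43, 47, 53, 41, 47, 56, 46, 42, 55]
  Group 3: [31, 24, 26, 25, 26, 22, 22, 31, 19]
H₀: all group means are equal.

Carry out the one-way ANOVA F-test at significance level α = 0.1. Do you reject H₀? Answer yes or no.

reject H₀: yes

Group means [37.40, 48.50, 25.11], grand mean 38.269
SSB = Σnᵢ(x̄ᵢ−x̄)² = 2818.026; SSW = ΣΣ(x−x̄ᵢ)² = 537.089
MSB = 2818.026/2 = 1409.0132; MSW = 537.089/23 = 23.3517
F = MSB/MSW = 60.3388
df = (2, 23)
p-value (upper-tail) = 0.00000
At α=0.1: p < α → reject H₀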